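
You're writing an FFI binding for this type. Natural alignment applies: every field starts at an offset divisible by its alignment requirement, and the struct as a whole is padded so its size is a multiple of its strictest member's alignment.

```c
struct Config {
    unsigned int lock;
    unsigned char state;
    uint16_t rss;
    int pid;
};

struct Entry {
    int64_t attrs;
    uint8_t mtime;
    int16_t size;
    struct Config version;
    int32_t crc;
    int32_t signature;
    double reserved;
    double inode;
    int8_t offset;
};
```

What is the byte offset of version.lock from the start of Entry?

12

Config: @0: lock [4B, align 4] → 4; @4: state [1B, align 1] → 5; +1 pad (align 2); @6: rss [2B, align 2] → 8; @8: pid [4B, align 4] → 12; size 12, align 4
@0: attrs [8B, align 8] → 8
@8: mtime [1B, align 1] → 9
+1 pad (align 2)
@10: size [2B, align 2] → 12
@12: version [12B, align 4] → 24
within Config: lock at 0
12 + 0 = 12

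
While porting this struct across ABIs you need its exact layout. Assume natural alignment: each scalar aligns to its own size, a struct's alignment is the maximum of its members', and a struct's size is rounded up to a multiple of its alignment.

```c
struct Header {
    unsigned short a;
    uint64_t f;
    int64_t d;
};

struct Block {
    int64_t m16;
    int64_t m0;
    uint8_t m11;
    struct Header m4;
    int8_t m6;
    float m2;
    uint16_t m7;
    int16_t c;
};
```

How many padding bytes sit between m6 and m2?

Header: a at 0 (size 2, align 2) → ends 2; pad 6 to align 8 for f; f at 8 (size 8, align 8) → ends 16; d at 16 (size 8, align 8) → ends 24; total 24 bytes, alignment 8
m16 at 0 (size 8, align 8) → ends 8
m0 at 8 (size 8, align 8) → ends 16
m11 at 16 (size 1, align 1) → ends 17
pad 7 to align 8 for m4
m4 at 24 (size 24, align 8) → ends 48
m6 at 48 (size 1, align 1) → ends 49
pad 3 to align 4 for m2
m2 at 52 (size 4, align 4) → ends 56

3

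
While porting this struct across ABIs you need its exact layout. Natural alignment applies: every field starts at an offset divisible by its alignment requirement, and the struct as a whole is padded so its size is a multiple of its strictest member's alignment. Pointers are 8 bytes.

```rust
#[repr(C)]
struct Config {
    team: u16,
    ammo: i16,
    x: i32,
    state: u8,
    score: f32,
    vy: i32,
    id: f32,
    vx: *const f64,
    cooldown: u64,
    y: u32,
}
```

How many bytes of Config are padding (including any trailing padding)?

@0: team [2B, align 2] → 2
@2: ammo [2B, align 2] → 4
@4: x [4B, align 4] → 8
@8: state [1B, align 1] → 9
+3 pad (align 4)
@12: score [4B, align 4] → 16
@16: vy [4B, align 4] → 20
@20: id [4B, align 4] → 24
@24: vx [8B, align 8] → 32
@32: cooldown [8B, align 8] → 40
@40: y [4B, align 4] → 44
+4 tail pad (align 8)
size 48, align 8
data bytes 41, size 48 → padding 7

7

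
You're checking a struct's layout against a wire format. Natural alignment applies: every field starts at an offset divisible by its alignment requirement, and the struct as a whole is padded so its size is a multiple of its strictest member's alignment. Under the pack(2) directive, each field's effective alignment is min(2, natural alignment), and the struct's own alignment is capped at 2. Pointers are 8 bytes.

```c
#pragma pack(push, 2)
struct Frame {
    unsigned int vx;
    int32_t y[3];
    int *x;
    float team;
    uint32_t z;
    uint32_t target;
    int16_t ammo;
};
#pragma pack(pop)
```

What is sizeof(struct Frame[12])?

456

vx at 0 (size 4, align 2) → ends 4
y at 4 (size 12, align 2) → ends 16
x at 16 (size 8, align 2) → ends 24
team at 24 (size 4, align 2) → ends 28
z at 28 (size 4, align 2) → ends 32
target at 32 (size 4, align 2) → ends 36
ammo at 36 (size 2, align 2) → ends 38
total 38 bytes, alignment 2
array of 12: 12 × 38 = 456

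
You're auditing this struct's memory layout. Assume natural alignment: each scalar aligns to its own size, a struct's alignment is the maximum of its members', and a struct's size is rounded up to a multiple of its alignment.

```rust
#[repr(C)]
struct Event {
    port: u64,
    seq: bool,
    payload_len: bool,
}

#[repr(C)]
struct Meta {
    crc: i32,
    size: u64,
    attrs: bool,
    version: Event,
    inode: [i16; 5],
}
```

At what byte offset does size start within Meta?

8

Event: port at 0 (size 8, align 8) → ends 8; seq at 8 (size 1, align 1) → ends 9; payload_len at 9 (size 1, align 1) → ends 10; tail pad 6 to reach multiple of 8; total 16 bytes, alignment 8
crc at 0 (size 4, align 4) → ends 4
pad 4 to align 8 for size
size at 8 (size 8, align 8) → ends 16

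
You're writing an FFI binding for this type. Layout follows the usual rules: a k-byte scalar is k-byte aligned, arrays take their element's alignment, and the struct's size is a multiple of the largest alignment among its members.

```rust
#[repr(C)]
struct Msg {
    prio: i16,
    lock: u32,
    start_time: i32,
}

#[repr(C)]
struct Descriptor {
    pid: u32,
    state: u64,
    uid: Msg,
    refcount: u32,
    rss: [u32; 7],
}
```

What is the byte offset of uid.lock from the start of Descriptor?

Msg: @0: prio [2B, align 2] → 2; +2 pad (align 4); @4: lock [4B, align 4] → 8; @8: start_time [4B, align 4] → 12; size 12, align 4
@0: pid [4B, align 4] → 4
+4 pad (align 8)
@8: state [8B, align 8] → 16
@16: uid [12B, align 4] → 28
within Msg: lock at 4
16 + 4 = 20

20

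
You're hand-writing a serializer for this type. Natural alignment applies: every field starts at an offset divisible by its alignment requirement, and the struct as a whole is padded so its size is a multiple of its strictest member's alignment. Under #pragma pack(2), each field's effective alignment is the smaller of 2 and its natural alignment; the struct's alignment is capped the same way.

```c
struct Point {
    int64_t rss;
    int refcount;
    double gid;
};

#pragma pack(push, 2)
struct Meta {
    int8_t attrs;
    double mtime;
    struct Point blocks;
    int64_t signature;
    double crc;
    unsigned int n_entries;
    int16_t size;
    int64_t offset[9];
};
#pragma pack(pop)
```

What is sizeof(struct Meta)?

Point: @0: rss [8B, align 8] → 8; @8: refcount [4B, align 4] → 12; +4 pad (align 8); @16: gid [8B, align 8] → 24; size 24, align 8
@0: attrs [1B, align 1] → 1
+1 pad (align 2)
@2: mtime [8B, align 2] → 10
@10: blocks [24B, align 2] → 34
@34: signature [8B, align 2] → 42
@42: crc [8B, align 2] → 50
@50: n_entries [4B, align 2] → 54
@54: size [2B, align 2] → 56
@56: offset [72B, align 2] → 128
size 128, align 2

128 bytes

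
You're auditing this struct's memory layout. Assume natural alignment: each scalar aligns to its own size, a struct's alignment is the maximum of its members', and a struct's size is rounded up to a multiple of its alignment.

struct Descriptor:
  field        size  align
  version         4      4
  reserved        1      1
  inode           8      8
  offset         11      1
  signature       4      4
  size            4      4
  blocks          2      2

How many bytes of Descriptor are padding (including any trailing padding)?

0..4  version  (4B, 4-aligned)
4..5  reserved  (1B, 1-aligned)
5..8  -- padding (3B)
8..16  inode  (8B, 8-aligned)
16..27  offset  (11B, 1-aligned)
27..28  -- padding (1B)
28..32  signature  (4B, 4-aligned)
32..36  size  (4B, 4-aligned)
36..38  blocks  (2B, 2-aligned)
38..40  -- tail padding (2B)
sizeof = 40, alignof = 8
data bytes 34, size 40 → padding 6

6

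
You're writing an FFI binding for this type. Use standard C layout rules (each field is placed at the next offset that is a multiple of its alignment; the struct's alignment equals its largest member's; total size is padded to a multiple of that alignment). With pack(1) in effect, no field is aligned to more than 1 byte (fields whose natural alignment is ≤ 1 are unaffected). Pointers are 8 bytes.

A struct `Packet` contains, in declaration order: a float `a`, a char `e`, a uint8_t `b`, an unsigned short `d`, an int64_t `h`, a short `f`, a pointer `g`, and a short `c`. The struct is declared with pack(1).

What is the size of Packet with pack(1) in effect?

@0: a [4B, align 1] → 4
@4: e [1B, align 1] → 5
@5: b [1B, align 1] → 6
@6: d [2B, align 1] → 8
@8: h [8B, align 1] → 16
@16: f [2B, align 1] → 18
@18: g [8B, align 1] → 26
@26: c [2B, align 1] → 28
size 28, align 1

28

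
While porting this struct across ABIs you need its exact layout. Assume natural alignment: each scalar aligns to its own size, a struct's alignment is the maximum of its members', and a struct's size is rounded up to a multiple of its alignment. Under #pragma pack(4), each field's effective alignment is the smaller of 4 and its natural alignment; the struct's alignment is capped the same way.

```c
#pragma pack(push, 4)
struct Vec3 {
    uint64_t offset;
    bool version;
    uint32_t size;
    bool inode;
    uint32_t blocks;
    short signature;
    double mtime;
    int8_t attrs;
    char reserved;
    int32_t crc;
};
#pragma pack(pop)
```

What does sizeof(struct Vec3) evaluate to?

44 bytes

offset at 0 (size 8, align 4) → ends 8
version at 8 (size 1, align 1) → ends 9
pad 3 to align 4 for size
size at 12 (size 4, align 4) → ends 16
inode at 16 (size 1, align 1) → ends 17
pad 3 to align 4 for blocks
blocks at 20 (size 4, align 4) → ends 24
signature at 24 (size 2, align 2) → ends 26
pad 2 to align 4 for mtime
mtime at 28 (size 8, align 4) → ends 36
attrs at 36 (size 1, align 1) → ends 37
reserved at 37 (size 1, align 1) → ends 38
pad 2 to align 4 for crc
crc at 40 (size 4, align 4) → ends 44
total 44 bytes, alignment 4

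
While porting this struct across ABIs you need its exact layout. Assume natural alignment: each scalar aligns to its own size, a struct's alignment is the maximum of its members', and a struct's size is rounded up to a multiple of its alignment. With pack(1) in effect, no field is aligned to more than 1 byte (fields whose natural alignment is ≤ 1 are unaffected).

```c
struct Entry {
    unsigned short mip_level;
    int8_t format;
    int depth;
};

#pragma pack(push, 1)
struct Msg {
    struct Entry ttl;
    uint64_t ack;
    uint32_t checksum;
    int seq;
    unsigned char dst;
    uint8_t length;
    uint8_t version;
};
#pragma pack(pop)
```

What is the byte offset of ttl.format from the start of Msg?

2

Entry: 0..2  mip_level  (2B, 2-aligned); 2..3  format  (1B, 1-aligned); 3..4  -- padding (1B); 4..8  depth  (4B, 4-aligned); sizeof = 8, alignof = 4
0..8  ttl  (8B, 1-aligned)
within Entry: format at 2
0 + 2 = 2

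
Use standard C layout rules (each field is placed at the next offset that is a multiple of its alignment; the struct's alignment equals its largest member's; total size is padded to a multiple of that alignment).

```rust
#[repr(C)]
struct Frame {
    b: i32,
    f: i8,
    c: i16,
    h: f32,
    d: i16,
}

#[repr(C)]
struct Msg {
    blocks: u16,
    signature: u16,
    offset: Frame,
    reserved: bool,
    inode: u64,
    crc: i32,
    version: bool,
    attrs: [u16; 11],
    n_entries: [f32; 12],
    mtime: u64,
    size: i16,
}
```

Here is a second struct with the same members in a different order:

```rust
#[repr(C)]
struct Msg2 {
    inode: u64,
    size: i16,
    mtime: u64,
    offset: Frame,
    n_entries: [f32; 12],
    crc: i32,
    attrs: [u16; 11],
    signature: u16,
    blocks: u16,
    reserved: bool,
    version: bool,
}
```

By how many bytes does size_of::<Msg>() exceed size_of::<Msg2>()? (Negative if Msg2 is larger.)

Frame: b at 0 (size 4, align 4) → ends 4; f at 4 (size 1, align 1) → ends 5; pad 1 to align 2 for c; c at 6 (size 2, align 2) → ends 8; h at 8 (size 4, align 4) → ends 12; d at 12 (size 2, align 2) → ends 14; tail pad 2 to reach multiple of 4; total 16 bytes, alignment 4
blocks at 0 (size 2, align 2) → ends 2
signature at 2 (size 2, align 2) → ends 4
offset at 4 (size 16, align 4) → ends 20
reserved at 20 (size 1, align 1) → ends 21
pad 3 to align 8 for inode
inode at 24 (size 8, align 8) → ends 32
crc at 32 (size 4, align 4) → ends 36
version at 36 (size 1, align 1) → ends 37
pad 1 to align 2 for attrs
attrs at 38 (size 22, align 2) → ends 60
n_entries at 60 (size 48, align 4) → ends 108
pad 4 to align 8 for mtime
mtime at 112 (size 8, align 8) → ends 120
size at 120 (size 2, align 2) → ends 122
tail pad 6 to reach multiple of 8
total 128 bytes, alignment 8
— Msg2 —
inode at 0 (size 8, align 8) → ends 8
size at 8 (size 2, align 2) → ends 10
pad 6 to align 8 for mtime
mtime at 16 (size 8, align 8) → ends 24
offset at 24 (size 16, align 4) → ends 40
n_entries at 40 (size 48, align 4) → ends 88
crc at 88 (size 4, align 4) → ends 92
attrs at 92 (size 22, align 2) → ends 114
signature at 114 (size 2, align 2) → ends 116
blocks at 116 (size 2, align 2) → ends 118
reserved at 118 (size 1, align 1) → ends 119
version at 119 (size 1, align 1) → ends 120
total 120 bytes, alignment 8
128 − 120 = 8

8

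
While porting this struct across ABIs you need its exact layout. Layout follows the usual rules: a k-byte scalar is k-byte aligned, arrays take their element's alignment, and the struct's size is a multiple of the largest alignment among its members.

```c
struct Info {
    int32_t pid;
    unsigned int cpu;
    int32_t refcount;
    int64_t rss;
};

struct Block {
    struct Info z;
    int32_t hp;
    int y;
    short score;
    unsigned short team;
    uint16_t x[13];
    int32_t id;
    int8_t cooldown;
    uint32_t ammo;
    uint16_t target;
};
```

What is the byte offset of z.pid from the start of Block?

0

Info: 0..4  pid  (4B, 4-aligned); 4..8  cpu  (4B, 4-aligned); 8..12  refcount  (4B, 4-aligned); 12..16  -- padding (4B); 16..24  rss  (8B, 8-aligned); sizeof = 24, alignof = 8
0..24  z  (24B, 8-aligned)
within Info: pid at 0
0 + 0 = 0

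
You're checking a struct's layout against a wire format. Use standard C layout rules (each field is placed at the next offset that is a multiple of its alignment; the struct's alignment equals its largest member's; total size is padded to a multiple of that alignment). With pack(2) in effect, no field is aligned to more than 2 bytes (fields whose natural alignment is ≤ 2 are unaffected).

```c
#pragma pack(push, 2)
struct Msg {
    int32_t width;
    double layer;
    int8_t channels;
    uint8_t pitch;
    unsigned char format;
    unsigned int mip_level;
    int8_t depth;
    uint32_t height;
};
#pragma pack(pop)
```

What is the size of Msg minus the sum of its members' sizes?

width at 0 (size 4, align 2) → ends 4
layer at 4 (size 8, align 2) → ends 12
channels at 12 (size 1, align 1) → ends 13
pitch at 13 (size 1, align 1) → ends 14
format at 14 (size 1, align 1) → ends 15
pad 1 to align 2 for mip_level
mip_level at 16 (size 4, align 2) → ends 20
depth at 20 (size 1, align 1) → ends 21
pad 1 to align 2 for height
height at 22 (size 4, align 2) → ends 26
total 26 bytes, alignment 2
data bytes 24, size 26 → padding 2

2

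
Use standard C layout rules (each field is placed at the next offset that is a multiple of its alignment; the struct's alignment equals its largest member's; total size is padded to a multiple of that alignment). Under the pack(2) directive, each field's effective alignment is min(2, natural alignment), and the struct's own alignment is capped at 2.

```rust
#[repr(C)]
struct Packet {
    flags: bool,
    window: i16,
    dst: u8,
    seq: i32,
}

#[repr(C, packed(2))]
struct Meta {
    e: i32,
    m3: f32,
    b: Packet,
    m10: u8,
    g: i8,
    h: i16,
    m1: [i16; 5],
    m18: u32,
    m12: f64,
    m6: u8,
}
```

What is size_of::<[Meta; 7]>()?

Packet: @0: flags [1B, align 1] → 1; +1 pad (align 2); @2: window [2B, align 2] → 4; @4: dst [1B, align 1] → 5; +3 pad (align 4); @8: seq [4B, align 4] → 12; size 12, align 4
@0: e [4B, align 2] → 4
@4: m3 [4B, align 2] → 8
@8: b [12B, align 2] → 20
@20: m10 [1B, align 1] → 21
@21: g [1B, align 1] → 22
@22: h [2B, align 2] → 24
@24: m1 [10B, align 2] → 34
@34: m18 [4B, align 2] → 38
@38: m12 [8B, align 2] → 46
@46: m6 [1B, align 1] → 47
+1 tail pad (align 2)
size 48, align 2
array of 7: 7 × 48 = 336

336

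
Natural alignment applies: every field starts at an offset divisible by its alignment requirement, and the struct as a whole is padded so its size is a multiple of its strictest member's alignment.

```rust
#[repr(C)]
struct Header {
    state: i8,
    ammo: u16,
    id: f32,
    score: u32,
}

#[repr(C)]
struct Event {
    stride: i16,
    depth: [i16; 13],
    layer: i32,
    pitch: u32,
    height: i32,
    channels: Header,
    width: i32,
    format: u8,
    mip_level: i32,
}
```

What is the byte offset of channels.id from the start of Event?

Header: state at 0 (size 1, align 1) → ends 1; pad 1 to align 2 for ammo; ammo at 2 (size 2, align 2) → ends 4; id at 4 (size 4, align 4) → ends 8; score at 8 (size 4, align 4) → ends 12; total 12 bytes, alignment 4
stride at 0 (size 2, align 2) → ends 2
depth at 2 (size 26, align 2) → ends 28
layer at 28 (size 4, align 4) → ends 32
pitch at 32 (size 4, align 4) → ends 36
height at 36 (size 4, align 4) → ends 40
channels at 40 (size 12, align 4) → ends 52
within Header: id at 4
40 + 4 = 44

44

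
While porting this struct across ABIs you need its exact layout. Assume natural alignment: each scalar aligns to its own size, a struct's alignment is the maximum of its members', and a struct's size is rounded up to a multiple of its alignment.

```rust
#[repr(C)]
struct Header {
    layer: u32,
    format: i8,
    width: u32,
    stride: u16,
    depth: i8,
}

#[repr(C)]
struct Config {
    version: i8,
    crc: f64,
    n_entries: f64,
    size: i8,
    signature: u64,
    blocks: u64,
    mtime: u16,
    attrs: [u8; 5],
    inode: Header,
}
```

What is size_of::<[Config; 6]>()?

Header: 0..4  layer  (4B, 4-aligned); 4..5  format  (1B, 1-aligned); 5..8  -- padding (3B); 8..12  width  (4B, 4-aligned); 12..14  stride  (2B, 2-aligned); 14..15  depth  (1B, 1-aligned); 15..16  -- tail padding (1B); sizeof = 16, alignof = 4
0..1  version  (1B, 1-aligned)
1..8  -- padding (7B)
8..16  crc  (8B, 8-aligned)
16..24  n_entries  (8B, 8-aligned)
24..25  size  (1B, 1-aligned)
25..32  -- padding (7B)
32..40  signature  (8B, 8-aligned)
40..48  blocks  (8B, 8-aligned)
48..50  mtime  (2B, 2-aligned)
50..55  attrs  (5B, 1-aligned)
55..56  -- padding (1B)
56..72  inode  (16B, 4-aligned)
sizeof = 72, alignof = 8
array of 6: 6 × 72 = 432

432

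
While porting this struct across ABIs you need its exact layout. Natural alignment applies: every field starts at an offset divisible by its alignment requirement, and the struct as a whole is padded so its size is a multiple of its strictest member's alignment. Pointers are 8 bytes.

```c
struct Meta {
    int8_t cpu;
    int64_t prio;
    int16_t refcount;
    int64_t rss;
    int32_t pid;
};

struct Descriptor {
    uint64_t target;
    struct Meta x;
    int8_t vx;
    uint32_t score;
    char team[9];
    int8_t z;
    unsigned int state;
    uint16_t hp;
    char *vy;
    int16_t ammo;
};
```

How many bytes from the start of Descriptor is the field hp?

Meta: cpu at 0 (size 1, align 1) → ends 1; pad 7 to align 8 for prio; prio at 8 (size 8, align 8) → ends 16; refcount at 16 (size 2, align 2) → ends 18; pad 6 to align 8 for rss; rss at 24 (size 8, align 8) → ends 32; pid at 32 (size 4, align 4) → ends 36; tail pad 4 to reach multiple of 8; total 40 bytes, alignment 8
target at 0 (size 8, align 8) → ends 8
x at 8 (size 40, align 8) → ends 48
vx at 48 (size 1, align 1) → ends 49
pad 3 to align 4 for score
score at 52 (size 4, align 4) → ends 56
team at 56 (size 9, align 1) → ends 65
z at 65 (size 1, align 1) → ends 66
pad 2 to align 4 for state
state at 68 (size 4, align 4) → ends 72
hp at 72 (size 2, align 2) → ends 74

72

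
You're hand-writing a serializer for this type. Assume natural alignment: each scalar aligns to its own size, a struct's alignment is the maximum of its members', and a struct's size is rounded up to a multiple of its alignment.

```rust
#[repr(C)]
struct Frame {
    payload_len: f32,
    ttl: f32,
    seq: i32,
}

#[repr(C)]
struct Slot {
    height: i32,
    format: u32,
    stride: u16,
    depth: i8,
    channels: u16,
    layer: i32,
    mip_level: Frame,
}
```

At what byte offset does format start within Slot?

4

Frame: @0: payload_len [4B, align 4] → 4; @4: ttl [4B, align 4] → 8; @8: seq [4B, align 4] → 12; size 12, align 4
@0: height [4B, align 4] → 4
@4: format [4B, align 4] → 8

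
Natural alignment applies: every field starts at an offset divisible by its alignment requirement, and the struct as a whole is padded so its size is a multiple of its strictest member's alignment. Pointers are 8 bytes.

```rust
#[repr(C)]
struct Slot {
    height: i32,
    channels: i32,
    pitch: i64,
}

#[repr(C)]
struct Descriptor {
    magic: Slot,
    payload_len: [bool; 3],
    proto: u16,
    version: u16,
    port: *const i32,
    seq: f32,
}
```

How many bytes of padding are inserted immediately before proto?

Slot: height at 0 (size 4, align 4) → ends 4; channels at 4 (size 4, align 4) → ends 8; pitch at 8 (size 8, align 8) → ends 16; total 16 bytes, alignment 8
magic at 0 (size 16, align 8) → ends 16
payload_len at 16 (size 3, align 1) → ends 19
pad 1 to align 2 for proto
proto at 20 (size 2, align 2) → ends 22

1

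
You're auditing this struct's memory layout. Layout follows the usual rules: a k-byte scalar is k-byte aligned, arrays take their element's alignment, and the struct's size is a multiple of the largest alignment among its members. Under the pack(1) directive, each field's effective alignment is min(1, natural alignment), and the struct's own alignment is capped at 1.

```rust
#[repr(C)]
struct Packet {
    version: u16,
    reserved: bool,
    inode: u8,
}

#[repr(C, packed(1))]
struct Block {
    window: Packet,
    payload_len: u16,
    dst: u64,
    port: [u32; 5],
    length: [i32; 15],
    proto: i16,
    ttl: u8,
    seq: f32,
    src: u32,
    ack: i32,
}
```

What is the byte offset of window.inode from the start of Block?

3

Packet: 0..2  version  (2B, 2-aligned); 2..3  reserved  (1B, 1-aligned); 3..4  inode  (1B, 1-aligned); sizeof = 4, alignof = 2
0..4  window  (4B, 1-aligned)
within Packet: inode at 3
0 + 3 = 3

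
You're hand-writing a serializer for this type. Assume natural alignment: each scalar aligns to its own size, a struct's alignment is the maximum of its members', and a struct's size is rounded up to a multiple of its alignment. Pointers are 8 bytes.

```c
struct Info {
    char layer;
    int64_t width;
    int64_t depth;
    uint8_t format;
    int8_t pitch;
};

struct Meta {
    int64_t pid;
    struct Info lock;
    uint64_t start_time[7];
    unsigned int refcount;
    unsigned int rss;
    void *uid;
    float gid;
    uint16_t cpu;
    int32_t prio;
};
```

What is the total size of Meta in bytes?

Info: layer at 0 (size 1, align 1) → ends 1; pad 7 to align 8 for width; width at 8 (size 8, align 8) → ends 16; depth at 16 (size 8, align 8) → ends 24; format at 24 (size 1, align 1) → ends 25; pitch at 25 (size 1, align 1) → ends 26; tail pad 6 to reach multiple of 8; total 32 bytes, alignment 8
pid at 0 (size 8, align 8) → ends 8
lock at 8 (size 32, align 8) → ends 40
start_time at 40 (size 56, align 8) → ends 96
refcount at 96 (size 4, align 4) → ends 100
rss at 100 (size 4, align 4) → ends 104
uid at 104 (size 8, align 8) → ends 112
gid at 112 (size 4, align 4) → ends 116
cpu at 116 (size 2, align 2) → ends 118
pad 2 to align 4 for prio
prio at 120 (size 4, align 4) → ends 124
tail pad 4 to reach multiple of 8
total 128 bytes, alignment 8

128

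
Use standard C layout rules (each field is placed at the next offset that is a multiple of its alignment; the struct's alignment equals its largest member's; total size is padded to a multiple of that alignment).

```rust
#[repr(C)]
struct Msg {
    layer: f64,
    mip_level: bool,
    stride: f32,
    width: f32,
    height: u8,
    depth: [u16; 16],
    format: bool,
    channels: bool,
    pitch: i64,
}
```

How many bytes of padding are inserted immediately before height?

0

0..8  layer  (8B, 8-aligned)
8..9  mip_level  (1B, 1-aligned)
9..12  -- padding (3B)
12..16  stride  (4B, 4-aligned)
16..20  width  (4B, 4-aligned)
20..21  height  (1B, 1-aligned)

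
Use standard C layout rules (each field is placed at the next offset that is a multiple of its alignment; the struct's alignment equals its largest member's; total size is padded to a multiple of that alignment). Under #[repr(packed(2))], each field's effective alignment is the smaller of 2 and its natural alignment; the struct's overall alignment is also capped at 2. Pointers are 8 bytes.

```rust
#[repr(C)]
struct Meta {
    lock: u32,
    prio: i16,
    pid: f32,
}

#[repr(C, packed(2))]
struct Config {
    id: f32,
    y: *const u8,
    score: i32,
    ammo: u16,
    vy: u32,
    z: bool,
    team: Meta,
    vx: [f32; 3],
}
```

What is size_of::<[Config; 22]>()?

Meta: lock at 0 (size 4, align 4) → ends 4; prio at 4 (size 2, align 2) → ends 6; pad 2 to align 4 for pid; pid at 8 (size 4, align 4) → ends 12; total 12 bytes, alignment 4
id at 0 (size 4, align 2) → ends 4
y at 4 (size 8, align 2) → ends 12
score at 12 (size 4, align 2) → ends 16
ammo at 16 (size 2, align 2) → ends 18
vy at 18 (size 4, align 2) → ends 22
z at 22 (size 1, align 1) → ends 23
pad 1 to align 2 for team
team at 24 (size 12, align 2) → ends 36
vx at 36 (size 12, align 2) → ends 48
total 48 bytes, alignment 2
array of 22: 22 × 48 = 1056

1056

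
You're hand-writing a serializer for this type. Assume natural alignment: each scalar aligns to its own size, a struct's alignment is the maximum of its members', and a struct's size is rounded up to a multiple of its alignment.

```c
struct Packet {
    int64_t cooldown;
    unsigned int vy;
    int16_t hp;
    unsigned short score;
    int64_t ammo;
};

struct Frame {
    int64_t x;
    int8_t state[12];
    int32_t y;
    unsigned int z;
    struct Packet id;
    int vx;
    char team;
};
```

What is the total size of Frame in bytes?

Packet: cooldown at 0 (size 8, align 8) → ends 8; vy at 8 (size 4, align 4) → ends 12; hp at 12 (size 2, align 2) → ends 14; score at 14 (size 2, align 2) → ends 16; ammo at 16 (size 8, align 8) → ends 24; total 24 bytes, alignment 8
x at 0 (size 8, align 8) → ends 8
state at 8 (size 12, align 1) → ends 20
y at 20 (size 4, align 4) → ends 24
z at 24 (size 4, align 4) → ends 28
pad 4 to align 8 for id
id at 32 (size 24, align 8) → ends 56
vx at 56 (size 4, align 4) → ends 60
team at 60 (size 1, align 1) → ends 61
tail pad 3 to reach multiple of 8
total 64 bytes, alignment 8

64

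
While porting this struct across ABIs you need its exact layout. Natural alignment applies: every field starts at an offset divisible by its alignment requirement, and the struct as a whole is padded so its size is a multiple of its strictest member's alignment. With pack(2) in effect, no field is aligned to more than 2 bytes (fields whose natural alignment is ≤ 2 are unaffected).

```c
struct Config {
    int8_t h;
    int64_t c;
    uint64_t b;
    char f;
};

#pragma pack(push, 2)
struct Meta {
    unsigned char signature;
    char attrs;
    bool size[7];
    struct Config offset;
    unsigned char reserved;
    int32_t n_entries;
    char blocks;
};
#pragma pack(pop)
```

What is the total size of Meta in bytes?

50 bytes

Config: 0..1  h  (1B, 1-aligned); 1..8  -- padding (7B); 8..16  c  (8B, 8-aligned); 16..24  b  (8B, 8-aligned); 24..25  f  (1B, 1-aligned); 25..32  -- tail padding (7B); sizeof = 32, alignof = 8
0..1  signature  (1B, 1-aligned)
1..2  attrs  (1B, 1-aligned)
2..9  size  (7B, 1-aligned)
9..10  -- padding (1B)
10..42  offset  (32B, 2-aligned)
42..43  reserved  (1B, 1-aligned)
43..44  -- padding (1B)
44..48  n_entries  (4B, 2-aligned)
48..49  blocks  (1B, 1-aligned)
49..50  -- tail padding (1B)
sizeof = 50, alignof = 2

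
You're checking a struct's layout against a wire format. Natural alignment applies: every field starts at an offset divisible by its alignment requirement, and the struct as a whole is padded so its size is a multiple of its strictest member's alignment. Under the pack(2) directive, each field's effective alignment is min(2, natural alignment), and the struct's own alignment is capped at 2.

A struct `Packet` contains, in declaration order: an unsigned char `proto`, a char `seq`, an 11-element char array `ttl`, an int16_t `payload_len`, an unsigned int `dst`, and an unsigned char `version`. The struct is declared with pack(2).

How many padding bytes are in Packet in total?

2

@0: proto [1B, align 1] → 1
@1: seq [1B, align 1] → 2
@2: ttl [11B, align 1] → 13
+1 pad (align 2)
@14: payload_len [2B, align 2] → 16
@16: dst [4B, align 2] → 20
@20: version [1B, align 1] → 21
+1 tail pad (align 2)
size 22, align 2
data bytes 20, size 22 → padding 2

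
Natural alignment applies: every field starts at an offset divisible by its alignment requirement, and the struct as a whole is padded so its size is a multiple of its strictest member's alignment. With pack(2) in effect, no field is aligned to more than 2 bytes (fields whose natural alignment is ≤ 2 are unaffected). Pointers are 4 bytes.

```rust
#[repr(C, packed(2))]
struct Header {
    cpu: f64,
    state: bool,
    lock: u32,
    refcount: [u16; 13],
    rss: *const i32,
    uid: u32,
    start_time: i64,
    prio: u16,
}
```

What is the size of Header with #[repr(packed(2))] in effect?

0..8  cpu  (8B, 2-aligned)
8..9  state  (1B, 1-aligned)
9..10  -- padding (1B)
10..14  lock  (4B, 2-aligned)
14..40  refcount  (26B, 2-aligned)
40..44  rss  (4B, 2-aligned)
44..48  uid  (4B, 2-aligned)
48..56  start_time  (8B, 2-aligned)
56..58  prio  (2B, 2-aligned)
sizeof = 58, alignof = 2

58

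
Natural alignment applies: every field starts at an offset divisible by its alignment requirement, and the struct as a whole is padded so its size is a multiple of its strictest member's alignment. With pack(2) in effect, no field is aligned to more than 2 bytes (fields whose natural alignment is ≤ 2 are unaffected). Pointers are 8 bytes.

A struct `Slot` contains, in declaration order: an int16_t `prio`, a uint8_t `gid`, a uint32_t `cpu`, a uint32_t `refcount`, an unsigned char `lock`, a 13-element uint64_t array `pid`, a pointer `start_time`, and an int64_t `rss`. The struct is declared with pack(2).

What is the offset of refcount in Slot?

prio at 0 (size 2, align 2) → ends 2
gid at 2 (size 1, align 1) → ends 3
pad 1 to align 2 for cpu
cpu at 4 (size 4, align 2) → ends 8
refcount at 8 (size 4, align 2) → ends 12

8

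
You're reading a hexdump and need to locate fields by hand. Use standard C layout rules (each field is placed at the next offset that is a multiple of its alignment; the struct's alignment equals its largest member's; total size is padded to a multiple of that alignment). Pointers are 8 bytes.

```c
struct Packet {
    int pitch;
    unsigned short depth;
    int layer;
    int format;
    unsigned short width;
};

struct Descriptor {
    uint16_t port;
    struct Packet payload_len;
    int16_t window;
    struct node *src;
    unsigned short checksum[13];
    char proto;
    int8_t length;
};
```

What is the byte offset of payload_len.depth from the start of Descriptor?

8

Packet: 0..4  pitch  (4B, 4-aligned); 4..6  depth  (2B, 2-aligned); 6..8  -- padding (2B); 8..12  layer  (4B, 4-aligned); 12..16  format  (4B, 4-aligned); 16..18  width  (2B, 2-aligned); 18..20  -- tail padding (2B); sizeof = 20, alignof = 4
0..2  port  (2B, 2-aligned)
2..4  -- padding (2B)
4..24  payload_len  (20B, 4-aligned)
within Packet: depth at 4
4 + 4 = 8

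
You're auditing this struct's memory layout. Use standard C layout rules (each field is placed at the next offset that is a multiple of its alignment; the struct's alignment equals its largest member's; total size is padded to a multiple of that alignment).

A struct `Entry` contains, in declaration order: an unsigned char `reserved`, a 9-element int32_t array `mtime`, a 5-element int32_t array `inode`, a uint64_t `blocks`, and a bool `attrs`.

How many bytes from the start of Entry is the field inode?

40

0..1  reserved  (1B, 1-aligned)
1..4  -- padding (3B)
4..40  mtime  (36B, 4-aligned)
40..60  inode  (20B, 4-aligned)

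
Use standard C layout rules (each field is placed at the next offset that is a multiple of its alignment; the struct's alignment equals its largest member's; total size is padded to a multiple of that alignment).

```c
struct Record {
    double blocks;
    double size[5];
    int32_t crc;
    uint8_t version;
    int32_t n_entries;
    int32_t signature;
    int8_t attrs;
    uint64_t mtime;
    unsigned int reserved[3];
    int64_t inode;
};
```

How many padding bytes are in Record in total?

0..8  blocks  (8B, 8-aligned)
8..48  size  (40B, 8-aligned)
48..52  crc  (4B, 4-aligned)
52..53  version  (1B, 1-aligned)
53..56  -- padding (3B)
56..60  n_entries  (4B, 4-aligned)
60..64  signature  (4B, 4-aligned)
64..65  attrs  (1B, 1-aligned)
65..72  -- padding (7B)
72..80  mtime  (8B, 8-aligned)
80..92  reserved  (12B, 4-aligned)
92..96  -- padding (4B)
96..104  inode  (8B, 8-aligned)
sizeof = 104, alignof = 8
data bytes 90, size 104 → padding 14

14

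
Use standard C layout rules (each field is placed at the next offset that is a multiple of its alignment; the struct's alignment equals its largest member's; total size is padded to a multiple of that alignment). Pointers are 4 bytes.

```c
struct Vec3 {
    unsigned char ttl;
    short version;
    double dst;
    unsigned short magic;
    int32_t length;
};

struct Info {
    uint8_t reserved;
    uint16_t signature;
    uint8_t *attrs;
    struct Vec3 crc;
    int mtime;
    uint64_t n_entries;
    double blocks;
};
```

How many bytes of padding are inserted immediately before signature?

1

Vec3: ttl at 0 (size 1, align 1) → ends 1; pad 1 to align 2 for version; version at 2 (size 2, align 2) → ends 4; pad 4 to align 8 for dst; dst at 8 (size 8, align 8) → ends 16; magic at 16 (size 2, align 2) → ends 18; pad 2 to align 4 for length; length at 20 (size 4, align 4) → ends 24; total 24 bytes, alignment 8
reserved at 0 (size 1, align 1) → ends 1
pad 1 to align 2 for signature
signature at 2 (size 2, align 2) → ends 4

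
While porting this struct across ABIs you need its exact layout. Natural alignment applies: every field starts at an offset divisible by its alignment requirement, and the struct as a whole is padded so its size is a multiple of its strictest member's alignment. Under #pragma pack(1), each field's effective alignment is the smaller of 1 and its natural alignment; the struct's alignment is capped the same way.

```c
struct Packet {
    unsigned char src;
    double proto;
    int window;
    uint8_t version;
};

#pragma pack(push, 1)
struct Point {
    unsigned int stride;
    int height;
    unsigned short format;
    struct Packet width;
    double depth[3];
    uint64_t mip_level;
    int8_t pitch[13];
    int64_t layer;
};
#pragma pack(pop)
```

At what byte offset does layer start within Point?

79

Packet: 0..1  src  (1B, 1-aligned); 1..8  -- padding (7B); 8..16  proto  (8B, 8-aligned); 16..20  window  (4B, 4-aligned); 20..21  version  (1B, 1-aligned); 21..24  -- tail padding (3B); sizeof = 24, alignof = 8
0..4  stride  (4B, 1-aligned)
4..8  height  (4B, 1-aligned)
8..10  format  (2B, 1-aligned)
10..34  width  (24B, 1-aligned)
34..58  depth  (24B, 1-aligned)
58..66  mip_level  (8B, 1-aligned)
66..79  pitch  (13B, 1-aligned)
79..87  layer  (8B, 1-aligned)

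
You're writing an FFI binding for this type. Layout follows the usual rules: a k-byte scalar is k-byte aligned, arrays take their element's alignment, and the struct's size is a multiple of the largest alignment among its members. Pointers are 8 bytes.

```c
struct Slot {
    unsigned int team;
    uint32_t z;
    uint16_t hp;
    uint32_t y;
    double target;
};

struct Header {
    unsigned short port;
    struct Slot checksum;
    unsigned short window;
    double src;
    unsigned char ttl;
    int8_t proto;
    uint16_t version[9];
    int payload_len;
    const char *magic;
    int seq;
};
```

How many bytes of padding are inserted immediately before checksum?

Slot: @0: team [4B, align 4] → 4; @4: z [4B, align 4] → 8; @8: hp [2B, align 2] → 10; +2 pad (align 4); @12: y [4B, align 4] → 16; @16: target [8B, align 8] → 24; size 24, align 8
@0: port [2B, align 2] → 2
+6 pad (align 8)
@8: checksum [24B, align 8] → 32

6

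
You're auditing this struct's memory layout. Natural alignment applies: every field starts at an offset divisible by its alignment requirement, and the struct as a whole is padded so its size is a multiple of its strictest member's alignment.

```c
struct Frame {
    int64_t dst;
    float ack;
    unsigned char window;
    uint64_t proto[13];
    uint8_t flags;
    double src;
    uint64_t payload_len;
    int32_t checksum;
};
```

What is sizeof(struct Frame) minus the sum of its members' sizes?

14

dst at 0 (size 8, align 8) → ends 8
ack at 8 (size 4, align 4) → ends 12
window at 12 (size 1, align 1) → ends 13
pad 3 to align 8 for proto
proto at 16 (size 104, align 8) → ends 120
flags at 120 (size 1, align 1) → ends 121
pad 7 to align 8 for src
src at 128 (size 8, align 8) → ends 136
payload_len at 136 (size 8, align 8) → ends 144
checksum at 144 (size 4, align 4) → ends 148
tail pad 4 to reach multiple of 8
total 152 bytes, alignment 8
data bytes 138, size 152 → padding 14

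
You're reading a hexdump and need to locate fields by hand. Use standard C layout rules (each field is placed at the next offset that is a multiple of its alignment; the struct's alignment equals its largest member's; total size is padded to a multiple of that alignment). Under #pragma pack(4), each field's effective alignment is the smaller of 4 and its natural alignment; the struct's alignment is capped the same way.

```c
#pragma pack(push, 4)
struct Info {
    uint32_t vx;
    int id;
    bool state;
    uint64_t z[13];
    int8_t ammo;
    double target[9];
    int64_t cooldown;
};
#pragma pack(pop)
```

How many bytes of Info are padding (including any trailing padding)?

@0: vx [4B, align 4] → 4
@4: id [4B, align 4] → 8
@8: state [1B, align 1] → 9
+3 pad (align 4)
@12: z [104B, align 4] → 116
@116: ammo [1B, align 1] → 117
+3 pad (align 4)
@120: target [72B, align 4] → 192
@192: cooldown [8B, align 4] → 200
size 200, align 4
data bytes 194, size 200 → padding 6

6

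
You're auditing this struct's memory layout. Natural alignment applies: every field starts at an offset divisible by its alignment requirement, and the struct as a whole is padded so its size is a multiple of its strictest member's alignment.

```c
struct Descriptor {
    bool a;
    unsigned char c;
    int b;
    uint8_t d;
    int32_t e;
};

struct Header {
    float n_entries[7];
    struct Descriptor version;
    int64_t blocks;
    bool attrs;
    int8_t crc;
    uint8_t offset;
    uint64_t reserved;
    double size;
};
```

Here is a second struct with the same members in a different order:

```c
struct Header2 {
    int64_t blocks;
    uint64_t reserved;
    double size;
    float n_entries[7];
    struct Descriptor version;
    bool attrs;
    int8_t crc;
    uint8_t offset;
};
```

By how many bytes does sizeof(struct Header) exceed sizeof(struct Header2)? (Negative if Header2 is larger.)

Descriptor: 0..1  a  (1B, 1-aligned); 1..2  c  (1B, 1-aligned); 2..4  -- padding (2B); 4..8  b  (4B, 4-aligned); 8..9  d  (1B, 1-aligned); 9..12  -- padding (3B); 12..16  e  (4B, 4-aligned); sizeof = 16, alignof = 4
0..28  n_entries  (28B, 4-aligned)
28..44  version  (16B, 4-aligned)
44..48  -- padding (4B)
48..56  blocks  (8B, 8-aligned)
56..57  attrs  (1B, 1-aligned)
57..58  crc  (1B, 1-aligned)
58..59  offset  (1B, 1-aligned)
59..64  -- padding (5B)
64..72  reserved  (8B, 8-aligned)
72..80  size  (8B, 8-aligned)
sizeof = 80, alignof = 8
— Header2 —
0..8  blocks  (8B, 8-aligned)
8..16  reserved  (8B, 8-aligned)
16..24  size  (8B, 8-aligned)
24..52  n_entries  (28B, 4-aligned)
52..68  version  (16B, 4-aligned)
68..69  attrs  (1B, 1-aligned)
69..70  crc  (1B, 1-aligned)
70..71  offset  (1B, 1-aligned)
71..72  -- tail padding (1B)
sizeof = 72, alignof = 8
80 − 72 = 8

8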